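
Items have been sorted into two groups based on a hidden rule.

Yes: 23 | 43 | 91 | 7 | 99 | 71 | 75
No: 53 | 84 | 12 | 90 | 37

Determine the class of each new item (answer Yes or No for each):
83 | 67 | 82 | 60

Rule: ≡ 3 (mod 4). This holds for each 'Yes' example and fails for each 'No' one.

Yes, Yes, No, No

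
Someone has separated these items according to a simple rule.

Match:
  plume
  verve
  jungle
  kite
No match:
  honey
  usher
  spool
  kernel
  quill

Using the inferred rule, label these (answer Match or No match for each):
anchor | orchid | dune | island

No match, No match, Match, No match

One predicate separates the groups cleanly: ends with 'e'.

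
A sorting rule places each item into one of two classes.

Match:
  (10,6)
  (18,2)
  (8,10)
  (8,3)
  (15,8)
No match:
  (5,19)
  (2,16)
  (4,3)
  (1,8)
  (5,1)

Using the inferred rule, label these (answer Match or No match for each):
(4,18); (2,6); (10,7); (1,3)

No match, No match, Match, No match

Every 'Match' example satisfies: first ≥ 6. None of the 'No match' examples do.
(4,18) → first 4 → No match. (2,6) → first 2 → No match. (10,7) → first 10 → Match. (1,3) → first 1 → No match.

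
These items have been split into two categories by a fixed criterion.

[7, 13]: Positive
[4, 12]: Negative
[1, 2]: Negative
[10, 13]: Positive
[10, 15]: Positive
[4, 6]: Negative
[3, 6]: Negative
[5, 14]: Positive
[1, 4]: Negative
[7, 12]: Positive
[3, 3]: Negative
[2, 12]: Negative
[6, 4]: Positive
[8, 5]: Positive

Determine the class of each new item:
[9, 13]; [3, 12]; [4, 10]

'Positive' ⟺ first ≥ 5.
[9, 13]: first 9, passes → Positive.
[3, 12]: first 3, fails this test → Negative.
[4, 10]: first 4, fails this test → Negative.

Positive, Negative, Negative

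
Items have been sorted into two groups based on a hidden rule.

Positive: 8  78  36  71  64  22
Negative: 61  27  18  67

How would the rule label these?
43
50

The rule appears to be: ≡ 1 (mod 7).
43 — 43 mod 7 = 1, hence Positive.
50 — 50 mod 7 = 1, hence Positive.

Positive, Positive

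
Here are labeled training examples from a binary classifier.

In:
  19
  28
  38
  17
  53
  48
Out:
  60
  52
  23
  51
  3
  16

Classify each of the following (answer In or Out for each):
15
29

The distinguishing property — digit sum ≥ 8 — holds for all the 'In' cases and none of the 'Out' cases.
15 — digit sum 1+5 = 6, hence Out. 29 — digit sum 2+9 = 11, hence In.

Out, In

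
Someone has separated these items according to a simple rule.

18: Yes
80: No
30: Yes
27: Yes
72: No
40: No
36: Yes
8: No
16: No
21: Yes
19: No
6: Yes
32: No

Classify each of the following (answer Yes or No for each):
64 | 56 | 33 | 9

No, No, Yes, Yes

The classifier is using: multiple of 3 AND at most 36.
64: 64 = 3·21 + 1, 64 > 36, does not pass → No.
56: 56 = 3·18 + 2, 56 > 36, does not pass → No.
33: 33 = 3·11, 33 ≤ 36, passes → Yes.
9: 9 = 3·3, 9 ≤ 36, passes → Yes.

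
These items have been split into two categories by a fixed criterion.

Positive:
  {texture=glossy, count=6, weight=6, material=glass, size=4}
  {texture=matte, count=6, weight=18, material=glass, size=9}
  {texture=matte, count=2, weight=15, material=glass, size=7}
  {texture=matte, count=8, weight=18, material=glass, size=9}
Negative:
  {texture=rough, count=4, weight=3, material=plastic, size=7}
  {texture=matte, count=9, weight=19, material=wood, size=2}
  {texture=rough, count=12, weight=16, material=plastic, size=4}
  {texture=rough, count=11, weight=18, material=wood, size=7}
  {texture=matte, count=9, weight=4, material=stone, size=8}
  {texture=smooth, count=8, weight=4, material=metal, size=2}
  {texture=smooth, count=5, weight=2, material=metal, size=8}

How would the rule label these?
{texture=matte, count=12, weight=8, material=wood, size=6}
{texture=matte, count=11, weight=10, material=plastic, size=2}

Looking at the examples, the only property every 'Positive' case has and every 'Negative' case lacks is: material is glass.
Negative: {texture=matte, count=12, weight=8, material=wood, size=6}, since material is wood. Negative: {texture=matte, count=11, weight=10, material=plastic, size=2}, since material is plastic.

Negative, Negative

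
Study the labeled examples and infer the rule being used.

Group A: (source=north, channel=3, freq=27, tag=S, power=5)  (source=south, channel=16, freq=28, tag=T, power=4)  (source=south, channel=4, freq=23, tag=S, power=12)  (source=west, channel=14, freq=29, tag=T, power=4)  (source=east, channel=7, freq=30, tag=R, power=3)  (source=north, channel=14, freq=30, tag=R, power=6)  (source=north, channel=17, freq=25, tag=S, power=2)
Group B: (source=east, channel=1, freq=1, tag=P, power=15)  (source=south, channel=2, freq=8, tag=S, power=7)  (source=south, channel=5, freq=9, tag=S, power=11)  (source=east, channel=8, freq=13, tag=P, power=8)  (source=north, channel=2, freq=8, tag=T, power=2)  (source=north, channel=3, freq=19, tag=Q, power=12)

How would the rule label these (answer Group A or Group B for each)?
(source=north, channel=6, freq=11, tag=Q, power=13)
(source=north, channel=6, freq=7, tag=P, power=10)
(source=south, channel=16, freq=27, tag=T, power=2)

The common property of the 'Group A' items is: freq ≥ 23. No 'Group B' item has it.
Group B: (source=north, channel=6, freq=11, tag=Q, power=13), since freq = 11. Group B: (source=north, channel=6, freq=7, tag=P, power=10), since freq = 7. Group A: (source=south, channel=16, freq=27, tag=T, power=2), since freq = 27.

Group B, Group B, Group A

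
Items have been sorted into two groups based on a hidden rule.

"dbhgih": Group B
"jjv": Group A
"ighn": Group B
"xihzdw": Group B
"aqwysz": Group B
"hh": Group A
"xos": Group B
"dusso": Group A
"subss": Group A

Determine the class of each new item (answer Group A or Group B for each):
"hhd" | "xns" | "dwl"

Group A, Group B, Group B

One predicate separates the groups cleanly: has a double letter.
"hhd": 'hh' doubled, checks out → Group A.
"xns": no doubled letter, does not fit → Group B.
"dwl": no doubled letter, does not fit → Group B.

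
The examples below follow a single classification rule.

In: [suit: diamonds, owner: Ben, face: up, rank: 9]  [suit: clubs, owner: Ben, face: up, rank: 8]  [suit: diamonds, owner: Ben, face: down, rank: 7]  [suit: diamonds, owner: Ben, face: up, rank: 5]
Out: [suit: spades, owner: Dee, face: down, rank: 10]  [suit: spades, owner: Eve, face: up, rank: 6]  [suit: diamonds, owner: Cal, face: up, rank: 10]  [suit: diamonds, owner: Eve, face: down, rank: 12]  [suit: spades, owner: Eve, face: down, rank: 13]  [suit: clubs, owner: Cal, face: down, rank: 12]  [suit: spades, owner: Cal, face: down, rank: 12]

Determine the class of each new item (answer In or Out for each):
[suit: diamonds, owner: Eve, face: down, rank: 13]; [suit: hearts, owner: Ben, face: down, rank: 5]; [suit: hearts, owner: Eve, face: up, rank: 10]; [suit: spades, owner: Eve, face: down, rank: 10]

Out, In, Out, Out

A rule that fits every label: owner is Ben — true of each 'In' example, false of each 'Out' one.
[suit: diamonds, owner: Eve, face: down, rank: 13] → owner is Eve → Out.
[suit: hearts, owner: Ben, face: down, rank: 5] → owner is Ben → In.
[suit: hearts, owner: Eve, face: up, rank: 10] → owner is Eve → Out.
[suit: spades, owner: Eve, face: down, rank: 10] → owner is Eve → Out.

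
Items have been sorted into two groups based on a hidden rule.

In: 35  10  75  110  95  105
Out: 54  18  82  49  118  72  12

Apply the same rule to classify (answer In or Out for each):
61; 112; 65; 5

Out, Out, In, In

Comparing the two groups points to one rule — multiple of 5.
61 — 61 = 5·12 + 1, hence Out. 112 — 112 = 5·22 + 2, hence Out. 65 — 65 = 5·13, hence In. 5 — 5 = 5·1, hence In.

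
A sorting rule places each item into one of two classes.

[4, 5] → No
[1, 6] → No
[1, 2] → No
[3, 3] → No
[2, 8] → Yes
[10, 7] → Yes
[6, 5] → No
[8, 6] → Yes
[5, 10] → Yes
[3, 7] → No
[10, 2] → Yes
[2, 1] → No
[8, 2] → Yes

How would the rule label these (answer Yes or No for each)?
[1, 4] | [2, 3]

No, No

Every 'Yes' example satisfies: max ≥ 8. None of the 'No' examples do.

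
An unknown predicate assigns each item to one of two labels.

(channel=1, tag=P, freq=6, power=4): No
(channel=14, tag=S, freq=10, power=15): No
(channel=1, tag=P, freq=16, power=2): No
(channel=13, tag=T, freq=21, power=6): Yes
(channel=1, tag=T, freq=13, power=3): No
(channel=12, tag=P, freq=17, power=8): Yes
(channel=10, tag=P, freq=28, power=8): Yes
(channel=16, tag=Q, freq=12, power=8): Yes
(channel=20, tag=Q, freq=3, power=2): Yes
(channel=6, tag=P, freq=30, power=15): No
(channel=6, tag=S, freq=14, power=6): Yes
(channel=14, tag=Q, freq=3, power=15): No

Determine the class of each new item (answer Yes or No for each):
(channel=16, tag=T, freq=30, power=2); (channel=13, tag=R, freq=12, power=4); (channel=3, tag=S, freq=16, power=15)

Yes, Yes, No

'Yes' ⟺ power ≤ 8 AND channel ≥ 6.
(channel=16, tag=T, freq=30, power=2): power = 2, channel = 16, fits → Yes. (channel=13, tag=R, freq=12, power=4): power = 4, channel = 13, fits → Yes. (channel=3, tag=S, freq=16, power=15): power = 15, channel = 3, does not fit → No.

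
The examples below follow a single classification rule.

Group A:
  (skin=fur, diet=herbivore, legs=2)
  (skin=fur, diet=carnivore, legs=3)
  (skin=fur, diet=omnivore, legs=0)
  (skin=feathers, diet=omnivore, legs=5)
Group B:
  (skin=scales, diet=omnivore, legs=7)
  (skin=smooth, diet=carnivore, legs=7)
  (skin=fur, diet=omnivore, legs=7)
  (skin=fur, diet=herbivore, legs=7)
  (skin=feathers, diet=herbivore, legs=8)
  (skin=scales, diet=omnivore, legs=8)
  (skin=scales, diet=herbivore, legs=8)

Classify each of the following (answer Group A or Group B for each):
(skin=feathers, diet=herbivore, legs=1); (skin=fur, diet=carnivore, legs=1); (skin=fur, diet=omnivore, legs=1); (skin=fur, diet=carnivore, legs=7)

Every 'Group A' example satisfies: legs ≤ 5. None of the 'Group B' examples do.
(skin=feathers, diet=herbivore, legs=1): Group A (legs = 1).
(skin=fur, diet=carnivore, legs=1): Group A (legs = 1).
(skin=fur, diet=omnivore, legs=1): Group A (legs = 1).
(skin=fur, diet=carnivore, legs=7): Group B (legs = 7).

Group A, Group A, Group A, Group B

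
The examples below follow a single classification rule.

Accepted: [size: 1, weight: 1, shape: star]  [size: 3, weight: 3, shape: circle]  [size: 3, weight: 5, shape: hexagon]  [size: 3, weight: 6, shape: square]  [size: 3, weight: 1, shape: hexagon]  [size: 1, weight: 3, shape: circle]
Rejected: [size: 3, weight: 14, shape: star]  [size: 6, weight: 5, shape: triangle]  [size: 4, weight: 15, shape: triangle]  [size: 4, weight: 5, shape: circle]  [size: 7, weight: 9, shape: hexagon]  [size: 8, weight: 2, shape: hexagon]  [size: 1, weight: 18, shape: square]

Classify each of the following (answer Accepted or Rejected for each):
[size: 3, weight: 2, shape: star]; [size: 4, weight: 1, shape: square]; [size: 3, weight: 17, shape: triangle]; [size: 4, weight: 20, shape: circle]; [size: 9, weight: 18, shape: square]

The common property of the 'Accepted' items is: size ≤ 3 AND weight ≤ 6. No 'Rejected' item has it.
[size: 3, weight: 2, shape: star]: size = 3, weight = 2, satisfies this → Accepted.
[size: 4, weight: 1, shape: square]: size = 4, weight = 1, doesn't match → Rejected.
[size: 3, weight: 17, shape: triangle]: size = 3, weight = 17, doesn't match → Rejected.
[size: 4, weight: 20, shape: circle]: size = 4, weight = 20, doesn't match → Rejected.
[size: 9, weight: 18, shape: square]: size = 9, weight = 18, doesn't match → Rejected.

Accepted, Rejected, Rejected, Rejected, Rejected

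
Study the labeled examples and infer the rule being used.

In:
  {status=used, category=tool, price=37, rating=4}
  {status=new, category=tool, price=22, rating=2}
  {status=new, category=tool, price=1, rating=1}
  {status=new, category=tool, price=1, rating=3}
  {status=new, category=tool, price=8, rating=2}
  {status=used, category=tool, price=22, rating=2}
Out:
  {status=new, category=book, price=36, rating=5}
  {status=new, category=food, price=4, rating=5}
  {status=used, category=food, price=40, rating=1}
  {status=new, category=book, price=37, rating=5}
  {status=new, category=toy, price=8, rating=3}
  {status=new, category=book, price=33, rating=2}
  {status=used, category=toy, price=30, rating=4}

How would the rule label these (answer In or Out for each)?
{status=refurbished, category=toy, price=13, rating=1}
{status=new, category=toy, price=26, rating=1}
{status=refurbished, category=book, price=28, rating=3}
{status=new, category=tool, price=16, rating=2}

Out, Out, Out, In

One predicate separates the groups cleanly: category is tool.
Out: {status=refurbished, category=toy, price=13, rating=1}, since category is toy.
Out: {status=new, category=toy, price=26, rating=1}, since category is toy.
Out: {status=refurbished, category=book, price=28, rating=3}, since category is book.
In: {status=new, category=tool, price=16, rating=2}, since category is tool.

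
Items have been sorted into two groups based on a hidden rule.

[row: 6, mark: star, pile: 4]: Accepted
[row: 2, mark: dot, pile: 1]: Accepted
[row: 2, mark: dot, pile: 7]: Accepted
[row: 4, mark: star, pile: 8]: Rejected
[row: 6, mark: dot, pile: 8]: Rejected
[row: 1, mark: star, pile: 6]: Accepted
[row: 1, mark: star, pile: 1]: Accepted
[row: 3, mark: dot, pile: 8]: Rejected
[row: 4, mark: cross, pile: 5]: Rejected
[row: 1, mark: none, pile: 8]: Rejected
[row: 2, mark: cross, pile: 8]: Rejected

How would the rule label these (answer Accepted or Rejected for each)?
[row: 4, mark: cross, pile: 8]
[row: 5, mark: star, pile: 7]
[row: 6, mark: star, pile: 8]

A rule that fits every label: row ≠ 4 AND pile ≤ 7 — true of each 'Accepted' example, false of each 'Rejected' one.
[row: 4, mark: cross, pile: 8]: row = 4, pile = 8, does not pass → Rejected. [row: 5, mark: star, pile: 7]: row = 5, pile = 7, fits → Accepted. [row: 6, mark: star, pile: 8]: row = 6, pile = 8, does not pass → Rejected.

Rejected, Accepted, Rejected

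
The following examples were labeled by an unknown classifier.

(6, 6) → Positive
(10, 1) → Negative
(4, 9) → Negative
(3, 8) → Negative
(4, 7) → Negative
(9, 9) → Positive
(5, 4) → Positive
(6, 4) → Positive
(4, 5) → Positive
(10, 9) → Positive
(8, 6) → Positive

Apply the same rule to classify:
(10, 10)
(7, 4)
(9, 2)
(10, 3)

One predicate separates the groups cleanly: |first − second| ≤ 2.
(10, 10): Positive (|10−10| = 0). (7, 4): Negative (|7−4| = 3). (9, 2): Negative (|9−2| = 7). (10, 3): Negative (|10−3| = 7).

Positive, Negative, Negative, Negative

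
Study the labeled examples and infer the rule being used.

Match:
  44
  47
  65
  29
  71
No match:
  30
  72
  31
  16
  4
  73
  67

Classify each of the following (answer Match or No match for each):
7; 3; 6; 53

Rule: ≡ 2 (mod 3). This holds for each 'Match' example and fails for each 'No match' one.

No match, No match, No match, Match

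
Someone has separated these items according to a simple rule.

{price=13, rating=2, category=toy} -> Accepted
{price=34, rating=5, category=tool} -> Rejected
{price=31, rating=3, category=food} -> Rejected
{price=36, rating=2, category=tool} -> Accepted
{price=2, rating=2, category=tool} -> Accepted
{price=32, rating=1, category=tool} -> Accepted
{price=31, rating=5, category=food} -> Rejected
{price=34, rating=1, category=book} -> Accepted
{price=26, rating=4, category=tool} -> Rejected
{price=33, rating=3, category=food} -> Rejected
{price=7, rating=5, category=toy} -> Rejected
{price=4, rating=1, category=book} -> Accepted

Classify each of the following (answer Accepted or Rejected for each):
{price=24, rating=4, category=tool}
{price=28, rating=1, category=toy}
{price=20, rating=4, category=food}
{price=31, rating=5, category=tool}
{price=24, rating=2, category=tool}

Rule: rating ≤ 2. This holds for each 'Accepted' example and fails for each 'Rejected' one.
{price=24, rating=4, category=tool}: rating = 4 — fails the rule, so Rejected. {price=28, rating=1, category=toy}: rating = 1 — satisfies this, so Accepted. {price=20, rating=4, category=food}: rating = 4 — fails the rule, so Rejected. {price=31, rating=5, category=tool}: rating = 5 — fails the rule, so Rejected. {price=24, rating=2, category=tool}: rating = 2 — satisfies this, so Accepted.

Rejected, Accepted, Rejected, Rejected, Accepted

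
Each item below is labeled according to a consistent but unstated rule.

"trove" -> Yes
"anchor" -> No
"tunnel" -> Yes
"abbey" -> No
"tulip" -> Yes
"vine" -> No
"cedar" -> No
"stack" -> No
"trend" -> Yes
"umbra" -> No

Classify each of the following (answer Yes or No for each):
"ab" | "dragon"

The rule appears to be: starts with 't'.
"ab" — starts with 'a', hence No.
"dragon" — starts with 'd', hence No.

No, No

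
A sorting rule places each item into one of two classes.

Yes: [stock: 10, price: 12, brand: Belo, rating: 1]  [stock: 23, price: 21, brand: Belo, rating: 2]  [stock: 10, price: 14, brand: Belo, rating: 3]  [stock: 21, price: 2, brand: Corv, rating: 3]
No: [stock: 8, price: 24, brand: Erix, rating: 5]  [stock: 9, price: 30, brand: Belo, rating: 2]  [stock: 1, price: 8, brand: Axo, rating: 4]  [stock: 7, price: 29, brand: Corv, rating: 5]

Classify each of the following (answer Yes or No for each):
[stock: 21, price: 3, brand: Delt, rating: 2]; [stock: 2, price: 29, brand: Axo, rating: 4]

Yes, No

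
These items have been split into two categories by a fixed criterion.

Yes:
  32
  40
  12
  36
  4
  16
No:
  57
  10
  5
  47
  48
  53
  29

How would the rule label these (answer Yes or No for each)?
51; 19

Rule: multiple of 4 AND at most 40. This holds for each 'Yes' example and fails for each 'No' one.
51 — 51 = 4·12 + 3, 51 > 40, hence No.
19 — 19 = 4·4 + 3, 19 ≤ 40, hence No.

No, No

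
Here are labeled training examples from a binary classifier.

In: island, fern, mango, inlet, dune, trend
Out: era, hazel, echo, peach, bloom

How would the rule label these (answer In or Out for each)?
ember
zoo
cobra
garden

The simplest hypothesis consistent with all the labels is: contains 'n'.
Out: ember, since no 'n'.
Out: zoo, since no 'n'.
Out: cobra, since no 'n'.
In: garden, since has 'n'.

Out, Out, Out, In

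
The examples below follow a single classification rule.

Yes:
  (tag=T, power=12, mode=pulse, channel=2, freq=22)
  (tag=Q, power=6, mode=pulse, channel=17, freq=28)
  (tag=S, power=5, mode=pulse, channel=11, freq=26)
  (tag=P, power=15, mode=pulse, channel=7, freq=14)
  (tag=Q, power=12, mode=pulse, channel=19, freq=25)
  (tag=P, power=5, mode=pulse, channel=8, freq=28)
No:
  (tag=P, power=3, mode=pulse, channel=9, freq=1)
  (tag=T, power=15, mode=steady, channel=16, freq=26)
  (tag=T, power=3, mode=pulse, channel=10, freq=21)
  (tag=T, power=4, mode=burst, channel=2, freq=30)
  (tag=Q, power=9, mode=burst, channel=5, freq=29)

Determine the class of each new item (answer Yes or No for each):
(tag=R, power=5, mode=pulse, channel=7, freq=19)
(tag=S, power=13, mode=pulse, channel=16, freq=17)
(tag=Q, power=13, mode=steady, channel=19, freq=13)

One predicate separates the groups cleanly: mode is pulse AND power ≥ 4.
(tag=R, power=5, mode=pulse, channel=7, freq=19) → mode is pulse, power = 5 → Yes. (tag=S, power=13, mode=pulse, channel=16, freq=17) → mode is pulse, power = 13 → Yes. (tag=Q, power=13, mode=steady, channel=19, freq=13) → mode is steady, power = 13 → No.

Yes, Yes, No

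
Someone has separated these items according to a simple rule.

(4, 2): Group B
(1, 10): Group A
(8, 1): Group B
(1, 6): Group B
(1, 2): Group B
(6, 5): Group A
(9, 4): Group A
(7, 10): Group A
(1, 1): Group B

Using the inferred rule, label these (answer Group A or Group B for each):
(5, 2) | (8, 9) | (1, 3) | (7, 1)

Group B, Group A, Group B, Group B

The common property of the 'Group A' items is: sum ≥ 11. No 'Group B' item has it.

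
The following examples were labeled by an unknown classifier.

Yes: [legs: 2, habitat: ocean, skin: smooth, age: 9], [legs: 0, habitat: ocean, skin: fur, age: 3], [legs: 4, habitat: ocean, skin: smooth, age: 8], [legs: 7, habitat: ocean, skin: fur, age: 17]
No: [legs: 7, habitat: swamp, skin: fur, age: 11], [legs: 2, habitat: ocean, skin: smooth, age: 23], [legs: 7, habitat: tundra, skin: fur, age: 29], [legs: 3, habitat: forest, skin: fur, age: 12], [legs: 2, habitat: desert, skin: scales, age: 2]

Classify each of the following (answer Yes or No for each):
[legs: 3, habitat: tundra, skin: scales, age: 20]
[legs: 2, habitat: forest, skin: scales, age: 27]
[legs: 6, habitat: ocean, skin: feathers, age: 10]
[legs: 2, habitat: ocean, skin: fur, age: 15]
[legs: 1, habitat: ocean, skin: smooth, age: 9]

Rule: habitat is ocean AND age ≤ 17. This holds for each 'Yes' example and fails for each 'No' one.
[legs: 3, habitat: tundra, skin: scales, age: 20]: habitat is tundra, age = 20, does not fit → No. [legs: 2, habitat: forest, skin: scales, age: 27]: habitat is forest, age = 27, does not fit → No. [legs: 6, habitat: ocean, skin: feathers, age: 10]: habitat is ocean, age = 10, meets the rule → Yes. [legs: 2, habitat: ocean, skin: fur, age: 15]: habitat is ocean, age = 15, meets the rule → Yes. [legs: 1, habitat: ocean, skin: smooth, age: 9]: habitat is ocean, age = 9, meets the rule → Yes.

No, No, Yes, Yes, Yes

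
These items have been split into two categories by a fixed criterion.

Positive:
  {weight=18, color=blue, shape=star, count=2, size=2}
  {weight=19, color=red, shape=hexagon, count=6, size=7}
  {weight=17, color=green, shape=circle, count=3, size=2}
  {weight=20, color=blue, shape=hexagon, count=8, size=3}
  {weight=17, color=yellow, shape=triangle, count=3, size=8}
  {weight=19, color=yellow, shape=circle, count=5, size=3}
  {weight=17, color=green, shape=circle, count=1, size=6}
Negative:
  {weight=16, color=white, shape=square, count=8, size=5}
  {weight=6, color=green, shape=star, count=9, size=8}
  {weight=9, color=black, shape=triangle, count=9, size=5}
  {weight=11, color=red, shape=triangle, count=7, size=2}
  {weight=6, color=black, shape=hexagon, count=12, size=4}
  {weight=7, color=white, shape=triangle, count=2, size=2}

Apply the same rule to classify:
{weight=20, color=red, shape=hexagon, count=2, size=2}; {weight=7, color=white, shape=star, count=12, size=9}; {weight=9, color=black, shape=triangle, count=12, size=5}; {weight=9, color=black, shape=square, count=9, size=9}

Positive, Negative, Negative, Negative

The distinguishing property — weight ≥ 17 — holds for all the 'Positive' cases and none of the 'Negative' cases.
Positive: {weight=20, color=red, shape=hexagon, count=2, size=2}, since weight = 20.
Negative: {weight=7, color=white, shape=star, count=12, size=9}, since weight = 7.
Negative: {weight=9, color=black, shape=triangle, count=12, size=5}, since weight = 9.
Negative: {weight=9, color=black, shape=square, count=9, size=9}, since weight = 9.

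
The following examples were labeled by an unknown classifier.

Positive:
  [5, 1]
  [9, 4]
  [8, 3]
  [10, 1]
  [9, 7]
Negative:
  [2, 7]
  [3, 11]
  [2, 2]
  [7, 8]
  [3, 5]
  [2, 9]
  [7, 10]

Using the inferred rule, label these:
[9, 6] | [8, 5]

The common property of the 'Positive' items is: first > second. No 'Negative' item has it.
[9, 6] → 9 > 6 → Positive.
[8, 5] → 8 > 5 → Positive.

Positive, Positive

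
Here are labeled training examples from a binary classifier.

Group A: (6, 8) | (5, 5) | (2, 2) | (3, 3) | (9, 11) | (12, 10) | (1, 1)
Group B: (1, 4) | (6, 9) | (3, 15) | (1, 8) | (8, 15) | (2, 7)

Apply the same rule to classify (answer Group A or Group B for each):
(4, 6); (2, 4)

'Group A' ⟺ |first − second| ≤ 2.

Group A, Group A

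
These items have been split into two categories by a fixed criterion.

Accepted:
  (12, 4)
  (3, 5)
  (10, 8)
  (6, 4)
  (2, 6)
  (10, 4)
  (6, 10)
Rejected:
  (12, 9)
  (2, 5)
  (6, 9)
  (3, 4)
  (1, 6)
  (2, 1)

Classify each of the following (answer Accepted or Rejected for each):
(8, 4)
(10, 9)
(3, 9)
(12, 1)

'Accepted' ⟺ sum is even.
(8, 4): Accepted (8+4 = 12).
(10, 9): Rejected (10+9 = 19).
(3, 9): Accepted (3+9 = 12).
(12, 1): Rejected (12+1 = 13).

Accepted, Rejected, Accepted, Rejected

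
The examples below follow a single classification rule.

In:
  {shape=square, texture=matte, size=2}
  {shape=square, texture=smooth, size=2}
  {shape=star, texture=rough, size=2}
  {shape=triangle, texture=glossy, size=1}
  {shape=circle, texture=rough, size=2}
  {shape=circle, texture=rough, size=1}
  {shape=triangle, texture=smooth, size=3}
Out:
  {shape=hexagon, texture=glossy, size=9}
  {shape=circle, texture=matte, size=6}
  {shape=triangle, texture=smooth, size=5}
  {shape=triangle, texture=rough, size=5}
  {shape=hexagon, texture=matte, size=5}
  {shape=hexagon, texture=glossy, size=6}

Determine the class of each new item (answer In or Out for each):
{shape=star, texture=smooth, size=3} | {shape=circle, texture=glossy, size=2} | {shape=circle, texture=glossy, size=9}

In, In, Out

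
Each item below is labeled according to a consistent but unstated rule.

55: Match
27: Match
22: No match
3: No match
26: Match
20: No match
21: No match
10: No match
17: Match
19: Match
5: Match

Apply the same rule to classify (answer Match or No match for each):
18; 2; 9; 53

Match, No match, Match, Match

'Match' ⟺ digit sum ≥ 5.
18 — digit sum 1+8 = 9, hence Match.
2 — digit sum 2, hence No match.
9 — digit sum 9, hence Match.
53 — digit sum 5+3 = 8, hence Match.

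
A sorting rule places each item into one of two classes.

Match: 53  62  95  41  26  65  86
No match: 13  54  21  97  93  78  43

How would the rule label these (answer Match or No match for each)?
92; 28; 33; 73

Match, No match, No match, No match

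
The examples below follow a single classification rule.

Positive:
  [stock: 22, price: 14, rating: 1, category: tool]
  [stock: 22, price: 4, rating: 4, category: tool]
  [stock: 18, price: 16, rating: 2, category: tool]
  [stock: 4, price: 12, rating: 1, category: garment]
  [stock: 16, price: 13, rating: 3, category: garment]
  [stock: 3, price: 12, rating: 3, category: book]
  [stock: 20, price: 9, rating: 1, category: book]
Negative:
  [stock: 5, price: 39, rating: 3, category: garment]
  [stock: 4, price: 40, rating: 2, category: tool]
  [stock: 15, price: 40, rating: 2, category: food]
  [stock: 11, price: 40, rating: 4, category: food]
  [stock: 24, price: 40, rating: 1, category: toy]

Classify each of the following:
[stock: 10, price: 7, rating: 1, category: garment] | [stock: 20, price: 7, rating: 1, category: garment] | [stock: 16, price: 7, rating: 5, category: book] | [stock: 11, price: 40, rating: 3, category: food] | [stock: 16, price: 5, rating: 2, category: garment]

Positive, Positive, Positive, Negative, Positive

The distinguishing property — price ≤ 16 — holds for all the 'Positive' cases and none of the 'Negative' cases.
[stock: 10, price: 7, rating: 1, category: garment] → price = 7 → Positive. [stock: 20, price: 7, rating: 1, category: garment] → price = 7 → Positive. [stock: 16, price: 7, rating: 5, category: book] → price = 7 → Positive. [stock: 11, price: 40, rating: 3, category: food] → price = 40 → Negative. [stock: 16, price: 5, rating: 2, category: garment] → price = 5 → Positive.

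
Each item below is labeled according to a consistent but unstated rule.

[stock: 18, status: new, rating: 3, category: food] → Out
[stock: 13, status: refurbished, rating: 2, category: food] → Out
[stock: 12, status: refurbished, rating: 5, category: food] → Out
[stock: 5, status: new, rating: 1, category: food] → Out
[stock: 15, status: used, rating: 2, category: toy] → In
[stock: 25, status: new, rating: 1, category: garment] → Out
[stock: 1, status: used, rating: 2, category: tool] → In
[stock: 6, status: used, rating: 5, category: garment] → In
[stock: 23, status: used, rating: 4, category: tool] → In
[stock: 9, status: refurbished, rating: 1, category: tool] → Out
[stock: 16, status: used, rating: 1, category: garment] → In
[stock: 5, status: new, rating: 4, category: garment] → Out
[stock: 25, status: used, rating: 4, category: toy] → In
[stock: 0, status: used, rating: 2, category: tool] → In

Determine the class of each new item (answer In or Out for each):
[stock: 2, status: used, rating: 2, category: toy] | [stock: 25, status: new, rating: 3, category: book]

In, Out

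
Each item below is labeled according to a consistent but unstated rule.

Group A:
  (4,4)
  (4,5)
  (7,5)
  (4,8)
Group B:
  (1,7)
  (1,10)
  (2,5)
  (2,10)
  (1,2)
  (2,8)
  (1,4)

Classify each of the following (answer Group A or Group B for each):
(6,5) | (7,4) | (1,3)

Group A, Group A, Group B

A rule that fits every label: first ≥ 4 — true of each 'Group A' example, false of each 'Group B' one.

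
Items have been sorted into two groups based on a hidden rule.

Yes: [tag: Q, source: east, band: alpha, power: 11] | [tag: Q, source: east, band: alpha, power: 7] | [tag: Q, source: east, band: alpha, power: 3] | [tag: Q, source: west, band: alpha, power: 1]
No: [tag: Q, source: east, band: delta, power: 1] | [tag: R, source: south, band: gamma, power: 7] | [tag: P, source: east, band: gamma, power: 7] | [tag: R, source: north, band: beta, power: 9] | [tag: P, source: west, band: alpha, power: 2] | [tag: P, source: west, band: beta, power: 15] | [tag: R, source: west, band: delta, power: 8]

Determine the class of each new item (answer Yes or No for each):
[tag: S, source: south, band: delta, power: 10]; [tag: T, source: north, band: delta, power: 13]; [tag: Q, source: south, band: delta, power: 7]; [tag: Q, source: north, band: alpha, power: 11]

The pattern is that an item is 'Yes' exactly when: tag is Q AND band is alpha.
No: [tag: S, source: south, band: delta, power: 10], since tag is S, band is delta. No: [tag: T, source: north, band: delta, power: 13], since tag is T, band is delta. No: [tag: Q, source: south, band: delta, power: 7], since tag is Q, band is delta. Yes: [tag: Q, source: north, band: alpha, power: 11], since tag is Q, band is alpha.

No, No, No, Yes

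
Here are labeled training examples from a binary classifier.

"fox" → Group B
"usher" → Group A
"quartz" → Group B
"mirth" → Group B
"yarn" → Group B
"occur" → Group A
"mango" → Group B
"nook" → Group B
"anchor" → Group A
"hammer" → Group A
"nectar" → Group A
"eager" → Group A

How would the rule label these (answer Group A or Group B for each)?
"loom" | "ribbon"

Group B, Group B

Every 'Group A' example satisfies: ends with 'r'. None of the 'Group B' examples do.
Group B: "loom", since ends with 'm'. Group B: "ribbon", since ends with 'n'.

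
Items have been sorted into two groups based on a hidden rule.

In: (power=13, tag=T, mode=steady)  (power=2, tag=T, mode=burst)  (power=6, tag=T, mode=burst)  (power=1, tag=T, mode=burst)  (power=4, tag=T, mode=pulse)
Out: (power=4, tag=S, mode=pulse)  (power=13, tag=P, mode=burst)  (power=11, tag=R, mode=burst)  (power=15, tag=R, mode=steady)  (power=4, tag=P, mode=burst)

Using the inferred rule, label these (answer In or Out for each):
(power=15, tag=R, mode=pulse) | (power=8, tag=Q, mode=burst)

Out, Out

Comparing the two groups points to one rule — tag is T.
(power=15, tag=R, mode=pulse) — tag is R, hence Out. (power=8, tag=Q, mode=burst) — tag is Q, hence Out.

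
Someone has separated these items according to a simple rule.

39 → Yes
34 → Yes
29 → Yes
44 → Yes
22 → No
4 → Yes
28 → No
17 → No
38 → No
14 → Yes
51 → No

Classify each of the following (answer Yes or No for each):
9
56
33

'Yes' ⟺ ≡ 4 (mod 5).
9 — 9 mod 5 = 4, hence Yes. 56 — 56 mod 5 = 1, hence No. 33 — 33 mod 5 = 3, hence No.

Yes, No, No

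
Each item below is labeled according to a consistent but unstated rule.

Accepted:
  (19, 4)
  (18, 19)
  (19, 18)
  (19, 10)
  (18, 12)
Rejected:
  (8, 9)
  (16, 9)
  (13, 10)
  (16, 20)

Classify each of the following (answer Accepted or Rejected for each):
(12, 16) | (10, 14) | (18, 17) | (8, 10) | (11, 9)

One predicate separates the groups cleanly: first ≥ 18.

Rejected, Rejected, Accepted, Rejected, Rejected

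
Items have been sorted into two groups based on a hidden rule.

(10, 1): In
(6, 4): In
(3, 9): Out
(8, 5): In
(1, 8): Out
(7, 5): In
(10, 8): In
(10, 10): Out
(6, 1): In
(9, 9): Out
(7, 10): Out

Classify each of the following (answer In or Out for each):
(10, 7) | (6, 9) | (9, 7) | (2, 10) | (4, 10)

In, Out, In, Out, Out

The common property of the 'In' items is: first > second. No 'Out' item has it.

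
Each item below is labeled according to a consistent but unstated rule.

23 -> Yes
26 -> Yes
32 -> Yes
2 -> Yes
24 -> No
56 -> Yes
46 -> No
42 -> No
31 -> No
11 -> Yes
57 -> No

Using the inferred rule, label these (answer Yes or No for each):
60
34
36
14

The common property of the 'Yes' items is: ≡ 2 (mod 3). No 'No' item has it.
60: No (60 mod 3 = 0). 34: No (34 mod 3 = 1). 36: No (36 mod 3 = 0). 14: Yes (14 mod 3 = 2).

No, No, No, Yes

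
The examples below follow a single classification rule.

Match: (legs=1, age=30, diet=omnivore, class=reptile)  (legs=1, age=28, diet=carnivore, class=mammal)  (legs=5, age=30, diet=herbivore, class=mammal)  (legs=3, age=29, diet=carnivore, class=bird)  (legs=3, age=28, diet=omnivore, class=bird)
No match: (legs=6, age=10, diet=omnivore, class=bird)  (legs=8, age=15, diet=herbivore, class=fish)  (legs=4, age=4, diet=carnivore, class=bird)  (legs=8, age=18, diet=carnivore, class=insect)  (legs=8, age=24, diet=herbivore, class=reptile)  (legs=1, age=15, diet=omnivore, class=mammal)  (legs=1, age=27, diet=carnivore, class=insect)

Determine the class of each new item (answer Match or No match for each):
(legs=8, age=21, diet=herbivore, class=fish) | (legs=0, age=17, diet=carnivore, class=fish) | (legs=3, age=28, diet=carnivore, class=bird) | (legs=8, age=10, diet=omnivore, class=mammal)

'Match' ⟺ age ≥ 28.

No match, No match, Match, No match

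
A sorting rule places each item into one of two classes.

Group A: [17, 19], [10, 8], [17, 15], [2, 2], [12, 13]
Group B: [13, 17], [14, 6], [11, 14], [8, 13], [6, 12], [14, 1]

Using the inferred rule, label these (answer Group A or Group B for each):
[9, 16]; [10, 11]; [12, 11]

The classifier is using: |first − second| ≤ 2.
[9, 16]: |9−16| = 7 — fails the rule, so Group B.
[10, 11]: |10−11| = 1 — matches, so Group A.
[12, 11]: |12−11| = 1 — matches, so Group A.

Group B, Group A, Group A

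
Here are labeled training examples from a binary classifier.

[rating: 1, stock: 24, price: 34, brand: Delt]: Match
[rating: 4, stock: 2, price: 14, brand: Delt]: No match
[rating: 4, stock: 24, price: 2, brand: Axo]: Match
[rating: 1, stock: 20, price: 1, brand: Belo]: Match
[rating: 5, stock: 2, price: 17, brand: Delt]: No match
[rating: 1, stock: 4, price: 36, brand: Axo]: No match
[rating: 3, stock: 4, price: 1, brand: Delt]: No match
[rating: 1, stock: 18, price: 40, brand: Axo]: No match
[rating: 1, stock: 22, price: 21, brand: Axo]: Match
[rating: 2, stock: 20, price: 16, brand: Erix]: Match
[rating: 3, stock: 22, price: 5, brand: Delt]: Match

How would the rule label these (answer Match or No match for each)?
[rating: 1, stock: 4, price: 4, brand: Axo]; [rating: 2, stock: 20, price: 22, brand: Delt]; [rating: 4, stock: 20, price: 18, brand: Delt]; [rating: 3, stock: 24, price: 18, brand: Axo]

No match, Match, Match, Match

One predicate separates the groups cleanly: stock ≥ 20.
[rating: 1, stock: 4, price: 4, brand: Axo]: stock = 4 — doesn't match, so No match. [rating: 2, stock: 20, price: 22, brand: Delt]: stock = 20 — matches, so Match. [rating: 4, stock: 20, price: 18, brand: Delt]: stock = 20 — matches, so Match. [rating: 3, stock: 24, price: 18, brand: Axo]: stock = 24 — matches, so Match.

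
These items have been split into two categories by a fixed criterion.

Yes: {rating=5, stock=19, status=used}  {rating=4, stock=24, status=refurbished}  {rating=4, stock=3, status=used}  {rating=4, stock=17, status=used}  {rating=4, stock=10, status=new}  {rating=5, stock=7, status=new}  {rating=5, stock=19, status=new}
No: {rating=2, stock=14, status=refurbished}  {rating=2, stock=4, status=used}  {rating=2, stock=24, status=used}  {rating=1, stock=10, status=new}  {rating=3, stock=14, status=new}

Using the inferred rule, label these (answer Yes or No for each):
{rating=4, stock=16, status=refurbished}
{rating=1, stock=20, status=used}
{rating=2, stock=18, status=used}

Yes, No, No

The pattern is that an item is 'Yes' exactly when: rating ≥ 4.
{rating=4, stock=16, status=refurbished} — rating = 4, hence Yes.
{rating=1, stock=20, status=used} — rating = 1, hence No.
{rating=2, stock=18, status=used} — rating = 2, hence No.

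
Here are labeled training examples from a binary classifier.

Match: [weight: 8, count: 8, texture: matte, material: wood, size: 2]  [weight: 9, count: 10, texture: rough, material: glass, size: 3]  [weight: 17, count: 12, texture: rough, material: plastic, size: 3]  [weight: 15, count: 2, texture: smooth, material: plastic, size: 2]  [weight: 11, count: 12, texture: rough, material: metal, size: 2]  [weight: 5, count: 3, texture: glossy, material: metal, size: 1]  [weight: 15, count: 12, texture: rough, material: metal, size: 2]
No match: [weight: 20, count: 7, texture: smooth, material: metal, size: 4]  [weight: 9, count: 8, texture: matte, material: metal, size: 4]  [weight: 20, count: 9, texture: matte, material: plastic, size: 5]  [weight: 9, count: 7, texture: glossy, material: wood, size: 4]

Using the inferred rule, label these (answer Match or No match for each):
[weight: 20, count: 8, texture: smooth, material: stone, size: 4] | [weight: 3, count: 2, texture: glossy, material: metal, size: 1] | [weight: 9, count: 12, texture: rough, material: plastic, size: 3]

'Match' ⟺ size ≤ 3.
[weight: 20, count: 8, texture: smooth, material: stone, size: 4] → size = 4 → No match. [weight: 3, count: 2, texture: glossy, material: metal, size: 1] → size = 1 → Match. [weight: 9, count: 12, texture: rough, material: plastic, size: 3] → size = 3 → Match.

No match, Match, Match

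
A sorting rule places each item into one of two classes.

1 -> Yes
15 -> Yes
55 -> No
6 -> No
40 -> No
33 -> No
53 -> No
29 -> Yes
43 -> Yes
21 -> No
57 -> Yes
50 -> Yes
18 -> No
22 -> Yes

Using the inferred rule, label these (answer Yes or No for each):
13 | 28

No, No

Looking at the examples, the only property every 'Yes' case has and every 'No' case lacks is: ≡ 1 (mod 7).
13 → 13 mod 7 = 6 → No. 28 → 28 mod 7 = 0 → No.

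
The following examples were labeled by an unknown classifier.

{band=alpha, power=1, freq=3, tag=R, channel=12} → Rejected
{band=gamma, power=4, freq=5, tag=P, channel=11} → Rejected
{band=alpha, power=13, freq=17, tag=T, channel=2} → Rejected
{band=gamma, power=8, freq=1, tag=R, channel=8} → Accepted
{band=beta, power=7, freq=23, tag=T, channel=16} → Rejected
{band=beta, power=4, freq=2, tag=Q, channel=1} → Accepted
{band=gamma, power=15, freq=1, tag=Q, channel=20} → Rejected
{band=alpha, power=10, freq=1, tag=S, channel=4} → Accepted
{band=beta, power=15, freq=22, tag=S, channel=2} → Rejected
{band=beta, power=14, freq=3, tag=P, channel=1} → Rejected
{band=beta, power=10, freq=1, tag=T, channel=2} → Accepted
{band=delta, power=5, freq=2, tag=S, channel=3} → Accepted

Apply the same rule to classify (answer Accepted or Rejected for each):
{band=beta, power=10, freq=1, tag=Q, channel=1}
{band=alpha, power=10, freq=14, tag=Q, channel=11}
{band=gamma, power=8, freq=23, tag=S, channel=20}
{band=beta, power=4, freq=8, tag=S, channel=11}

The distinguishing property — freq ≤ 2 AND power ≤ 10 — holds for all the 'Accepted' cases and none of the 'Rejected' cases.

Accepted, Rejected, Rejected, Rejected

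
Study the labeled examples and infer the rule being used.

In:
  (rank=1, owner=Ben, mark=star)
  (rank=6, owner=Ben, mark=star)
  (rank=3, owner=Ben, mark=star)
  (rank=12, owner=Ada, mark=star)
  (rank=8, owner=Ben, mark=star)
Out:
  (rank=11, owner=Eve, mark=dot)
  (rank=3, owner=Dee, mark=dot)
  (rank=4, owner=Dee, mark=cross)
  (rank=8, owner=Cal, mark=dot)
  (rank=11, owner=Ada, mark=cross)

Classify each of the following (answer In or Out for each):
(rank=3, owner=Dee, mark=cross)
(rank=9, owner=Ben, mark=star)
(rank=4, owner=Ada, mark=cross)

The pattern is that an item is 'In' exactly when: mark is star.
Out: (rank=3, owner=Dee, mark=cross), since mark is cross. In: (rank=9, owner=Ben, mark=star), since mark is star. Out: (rank=4, owner=Ada, mark=cross), since mark is cross.

Out, In, Out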